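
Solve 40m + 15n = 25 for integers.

Step 1: Check solvability.
gcd(40, 15) = 5
Since 5 divides 25, solutions exist.

Step 2: Apply extended Euclidean algorithm to find gcd.
We find integers such that 40*x0 + 15*y0 = 5

Step 3: Scale the particular solution.
Multiply by 25/5 = 5:
m = -5, n = 15

Step 4: Verify.
40*(-5) + 15*(15) = 25 = 25 ✓

m = -5, n = 15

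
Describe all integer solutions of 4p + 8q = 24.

Step 1: Compute gcd(4, 8) = 4.
Since 4 divides 24, solutions exist.

Step 2: Find a particular solution using extended Euclidean algorithm.
We get p₀ = 6, q₀ = 0.
Check: 4*6 + 8*0 = 24 = 24 ✓

Step 3: Write the general solution.
p = 6 + (8/4)t = 6 + 2t
q = 0 - (4/4)t = 0 - 1t
for any integer t.

p = 6 + 2t, q = 0 - 1t for integer t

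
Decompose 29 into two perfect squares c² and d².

We need to find integers c, d > 0 such that c² + d² = 29.
Trying c = 2: d² = 29 - 2² = 29 - 4 = 25
d = 5
Check: 2² + 5² = 4 + 25 = 29 ✓

29 = 2² + 5²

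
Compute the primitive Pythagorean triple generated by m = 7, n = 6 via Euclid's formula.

a = m² - n² = 49 - 36 = 13
b = 2mn = 2·7·6 = 84
c = m² + n² = 49 + 36 = 85
Verify: 13² + 84² = 169 + 7056 = 7225 = 85² ✓

(13, 84, 85)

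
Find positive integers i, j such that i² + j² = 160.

Search for i with 160 - i² a perfect square.
i = 4: 160 - 4² = 160 - 16 = 144 = 12² ✓
So i = 4, j = 12.

i = 4, j = 12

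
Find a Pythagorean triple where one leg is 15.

We need the other leg and hypotenuse such that 15² + x² = c².
Take x = 112, c = 113: 15² + 112² = 225 + 12544 = 12769 = 113² ✓
Triple: (15, 112, 113)

(15, 112, 113)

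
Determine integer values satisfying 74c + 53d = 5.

Step 1: Check solvability.
gcd(74, 53) = 1
Since 1 divides 5, solutions exist.

Step 2: Apply extended Euclidean algorithm to find gcd.
We find integers such that 74*x0 + 53*y0 = 1

Step 3: Scale the particular solution.
Multiply by 5/1 = 5:
c = -25, d = 35

Step 4: Verify.
74*(-25) + 53*(35) = 5 = 5 ✓

c = -25, d = 35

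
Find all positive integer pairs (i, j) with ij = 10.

The positive divisors of 10 are: 1, 2, 5, 10.
Each divisor d gives the pair (d, 10/d):
(1, 10), (2, 5), (5, 2), (10, 1)

(1, 10), (2, 5), (5, 2), (10, 1)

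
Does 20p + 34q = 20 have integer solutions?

Step 1: Compute gcd(20, 34).
gcd(20, 34) = 2

Step 2: Check divisibility.
Does 2 divide 20? 20 = 2 x 10, so yes.

By the theorem on linear Diophantine equations, 20p + 34q = 20 has integer solutions if and only if gcd(20, 34) divides 20. Since 2 | 20, solutions exist.

Yes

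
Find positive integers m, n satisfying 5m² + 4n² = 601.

Try small values of m and check whether (601 - 5m²)/4 is a perfect square.
m = 9: 5·9² = 405, so 4n² = 601 - 405 = 196, giving n² = 49, n = 7.
Check: 5·9² + 4·7² = 405 + 196 = 601 ✓

m = 9, n = 7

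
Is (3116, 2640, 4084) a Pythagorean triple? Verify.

Compute a² + b² = 3116² + 2640² = 9709456 + 6969600 = 16679056
Compute c² = 4084² = 16679056
Since 16679056 = 16679056, confirmed.

Yes, it is a Pythagorean triple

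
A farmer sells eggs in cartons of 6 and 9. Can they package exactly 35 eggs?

We need non-negative a, b with 6a + 9b = 35.
gcd(6, 9) = 3, and 3 does not divide 35.
No integer solutions exist.

No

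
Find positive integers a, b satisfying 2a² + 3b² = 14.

Try small values of a and check whether (14 - 2a²)/3 is a perfect square.
a = 1: 2·1² = 2, so 3b² = 14 - 2 = 12, giving b² = 4, b = 2.
Check: 2·1² + 3·2² = 2 + 12 = 14 ✓

a = 1, b = 2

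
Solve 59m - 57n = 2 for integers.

Step 1: Check solvability.
gcd(59, 57) = 1
Since 1 divides 2, solutions exist.

Step 2: Apply extended Euclidean algorithm to find gcd.
We find integers such that 59*x0 + 57*y0 = 1

Step 3: Scale the particular solution.
Multiply by 2/1 = 2:
m = -56, n = -58

Step 4: Verify.
59*(-56) - 57*(-58) = 2 = 2 ✓

m = -56, n = -58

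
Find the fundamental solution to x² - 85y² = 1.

We seek the smallest positive integers (x, y) with x² - 85y² = 1, i.e., x² = 85y² + 1.
Try successive y values:
y = 1: x² = 85·1² + 1 = 86, not a perfect square
y = 2: x² = 85·2² + 1 = 341, not a perfect square
y = 3: x² = 85·3² + 1 = 766, not a perfect square
... continuing the search (or via continued fractions) ...
y = 30996: x² = 85·30996² + 1 = 81663921361, x = 285769 ✓

Verify: 285769² - 85·30996² = 81663921361 - 81663921360 = 1 ✓

x = 285769, y = 30996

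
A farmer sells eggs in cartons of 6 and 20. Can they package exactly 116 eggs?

We need non-negative a, b with 6a + 20b = 116.
gcd(6, 20) = 2 divides 116.
Try a = 6: 20b = 116 - 36 = 80, so b = 4.
One way: 6 cartons of 6 and 4 cartons of 20.

Yes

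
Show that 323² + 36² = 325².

Compute a² + b²:
323² + 36² = 104329 + 1296 = 105625
Compute c²:
325² = 105625
Since 105625 = 105625, it is a Pythagorean triple.

Yes, it is a Pythagorean triple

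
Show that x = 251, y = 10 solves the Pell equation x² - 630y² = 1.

Compute x² = 251² = 63001
Compute 630y² = 630·10² = 630·100 = 63000
x² - 630y² = 63001 - 63000 = 1
Since this equals 1, (251, 10) is a solution.

Yes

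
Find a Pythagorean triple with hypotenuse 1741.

We need a² + b² = 1741² = 3031081.
Trying: 59² + 1740² = 3481 + 3027600 = 3031081 ✓

(59, 1740, 1741)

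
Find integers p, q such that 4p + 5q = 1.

Step 1: Check solvability.
gcd(4, 5) = 1
Since 1 divides 1, solutions exist.

Step 2: Apply extended Euclidean algorithm to find gcd.
We find integers such that 4*x0 + 5*y0 = 1

Step 3: Scale the particular solution.
Multiply by 1/1 = 1:
p = -1, q = 1

Step 4: Verify.
4*(-1) + 5*(1) = 1 = 1 ✓

p = -1, q = 1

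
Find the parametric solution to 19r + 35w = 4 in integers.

Step 1: Compute gcd(19, 35) = 1.
Since 1 divides 4, solutions exist.

Step 2: Find a particular solution using extended Euclidean algorithm.
We get r₀ = -44, w₀ = 24.
Check: 19*-44 + 35*24 = 4 = 4 ✓

Step 3: Write the general solution.
r = -44 + (35/1)t = -44 + 35t
w = 24 - (19/1)t = 24 - 19t
for any integer t.

r = -44 + 35t, w = 24 - 19t for integer t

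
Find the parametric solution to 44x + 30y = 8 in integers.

Step 1: Compute gcd(44, 30) = 2.
Since 2 divides 8, solutions exist.

Step 2: Find a particular solution using extended Euclidean algorithm.
We get x₀ = -8, y₀ = 12.
Check: 44*-8 + 30*12 = 8 = 8 ✓

Step 3: Write the general solution.
x = -8 + (30/2)t = -8 + 15t
y = 12 - (44/2)t = 12 - 22t
for any integer t.

x = -8 + 15t, y = 12 - 22t for integer t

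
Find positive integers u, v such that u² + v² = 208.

Search for u with 208 - u² a perfect square.
u = 8: 208 - 8² = 208 - 64 = 144 = 12² ✓
So u = 8, v = 12.

u = 8, v = 12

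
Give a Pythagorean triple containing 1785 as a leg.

We need the other leg and hypotenuse such that 1785² + x² = c².
Take x = 1404, c = 2271: 1785² + 1404² = 3186225 + 1971216 = 5157441 = 2271² ✓
Triple: (1785, 1404, 2271)

(1785, 1404, 2271)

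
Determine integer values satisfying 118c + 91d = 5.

Step 1: Check solvability.
gcd(118, 91) = 1
Since 1 divides 5, solutions exist.

Step 2: Apply extended Euclidean algorithm to find gcd.
We find integers such that 118*x0 + 91*y0 = 1

Step 3: Scale the particular solution.
Multiply by 5/1 = 5:
c = 135, d = -175

Step 4: Verify.
118*(135) + 91*(-175) = 5 = 5 ✓

c = 135, d = -175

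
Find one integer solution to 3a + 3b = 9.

Step 1: Check solvability.
gcd(3, 3) = 3
Since 3 divides 9, solutions exist.

Step 2: Apply extended Euclidean algorithm to find gcd.
We find integers such that 3*x0 + 3*y0 = 3

Step 3: Scale the particular solution.
Multiply by 9/3 = 3:
a = 0, b = 3

Step 4: Verify.
3*(0) + 3*(3) = 9 = 9 ✓

a = 0, b = 3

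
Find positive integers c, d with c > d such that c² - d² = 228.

Factor: c² - d² = (c+d)(c-d) = 228.
We need two factors of 228 with the same parity.
Use c+d = 114 and c-d = 2 (product 114·2 = 228).
Adding: 2c = 116, so c = 58.
Subtracting: 2d = 112, so d = 56.
Check: 58² - 56² = 3364 - 3136 = 228 ✓

c = 58, d = 56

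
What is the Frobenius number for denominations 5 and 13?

For two coprime denominations a and b, the Frobenius number (largest value not representable as a non-negative combination) is ab - a - b.
Here gcd(5, 13) = 1, so they are coprime.
F(5, 13) = 5·13 - 5 - 13 = 65 - 18 = 47

47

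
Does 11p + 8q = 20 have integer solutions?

Step 1: Compute gcd(11, 8).
gcd(11, 8) = 1

Step 2: Check divisibility.
Does 1 divide 20? 20 = 1 x 20, so yes.

By the theorem on linear Diophantine equations, 11p + 8q = 20 has integer solutions if and only if gcd(11, 8) divides 20. Since 1 | 20, solutions exist.

Yes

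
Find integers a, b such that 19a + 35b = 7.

Step 1: Check solvability.
gcd(19, 35) = 1
Since 1 divides 7, solutions exist.

Step 2: Apply extended Euclidean algorithm to find gcd.
We find integers such that 19*x0 + 35*y0 = 1

Step 3: Scale the particular solution.
Multiply by 7/1 = 7:
a = -77, b = 42

Step 4: Verify.
19*(-77) + 35*(42) = 7 = 7 ✓

a = -77, b = 42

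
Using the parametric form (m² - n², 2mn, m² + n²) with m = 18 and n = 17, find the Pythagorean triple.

a = m² - n² = 18² - 17² = 324 - 289 = 35
b = 2mn = 2·18·17 = 612
c = m² + n² = 324 + 289 = 613
Verify: 35² + 612² = 1225 + 374544 = 375769 = 613² ✓

(35, 612, 613)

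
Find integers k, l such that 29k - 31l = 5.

Step 1: Check solvability.
gcd(29, 31) = 1
Since 1 divides 5, solutions exist.

Step 2: Apply extended Euclidean algorithm to find gcd.
We find integers such that 29*x0 + 31*y0 = 1

Step 3: Scale the particular solution.
Multiply by 5/1 = 5:
k = 75, l = 70

Step 4: Verify.
29*(75) - 31*(70) = 5 = 5 ✓

k = 75, l = 70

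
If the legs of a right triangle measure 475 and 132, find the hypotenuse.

c² = a² + b² = 475² + 132² = 225625 + 17424 = 243049
c = 493

493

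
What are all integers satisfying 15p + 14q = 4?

Step 1: Compute gcd(15, 14) = 1.
Since 1 divides 4, solutions exist.

Step 2: Find a particular solution using extended Euclidean algorithm.
We get p₀ = 4, q₀ = -4.
Check: 15*4 + 14*-4 = 4 = 4 ✓

Step 3: Write the general solution.
p = 4 + (14/1)t = 4 + 14t
q = -4 - (15/1)t = -4 - 15t
for any integer t.

p = 4 + 14t, q = -4 - 15t for integer t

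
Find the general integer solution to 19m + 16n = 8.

Step 1: Compute gcd(19, 16) = 1.
Since 1 divides 8, solutions exist.

Step 2: Find a particular solution using extended Euclidean algorithm.
We get m₀ = -40, n₀ = 48.
Check: 19*-40 + 16*48 = 8 = 8 ✓

Step 3: Write the general solution.
m = -40 + (16/1)t = -40 + 16t
n = 48 - (19/1)t = 48 - 19t
for any integer t.

m = -40 + 16t, n = 48 - 19t for integer t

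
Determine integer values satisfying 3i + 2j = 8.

Step 1: Check solvability.
gcd(3, 2) = 1
Since 1 divides 8, solutions exist.

Step 2: Apply extended Euclidean algorithm to find gcd.
We find integers such that 3*x0 + 2*y0 = 1

Step 3: Scale the particular solution.
Multiply by 8/1 = 8:
i = 8, j = -8

Step 4: Verify.
3*(8) + 2*(-8) = 8 = 8 ✓

i = 8, j = -8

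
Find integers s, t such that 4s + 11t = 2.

Step 1: Check solvability.
gcd(4, 11) = 1
Since 1 divides 2, solutions exist.

Step 2: Apply extended Euclidean algorithm to find gcd.
We find integers such that 4*x0 + 11*y0 = 1

Step 3: Scale the particular solution.
Multiply by 2/1 = 2:
s = 6, t = -2

Step 4: Verify.
4*(6) + 11*(-2) = 2 = 2 ✓

s = 6, t = -2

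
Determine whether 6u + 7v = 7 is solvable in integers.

Step 1: Compute gcd(6, 7).
gcd(6, 7) = 1

Step 2: Check divisibility.
Does 1 divide 7? 7 = 1 x 7, so yes.

By the theorem on linear Diophantine equations, 6u + 7v = 7 has integer solutions if and only if gcd(6, 7) divides 7. Since 1 | 7, solutions exist.

Yes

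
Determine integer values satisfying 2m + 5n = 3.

Step 1: Check solvability.
gcd(2, 5) = 1
Since 1 divides 3, solutions exist.

Step 2: Apply extended Euclidean algorithm to find gcd.
We find integers such that 2*x0 + 5*y0 = 1

Step 3: Scale the particular solution.
Multiply by 3/1 = 3:
m = -6, n = 3

Step 4: Verify.
2*(-6) + 5*(3) = 3 = 3 ✓

m = -6, n = 3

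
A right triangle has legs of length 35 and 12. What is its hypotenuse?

c² = a² + b² = 35² + 12² = 1225 + 144 = 1369
c = 37

37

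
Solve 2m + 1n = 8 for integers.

Step 1: Check solvability.
gcd(2, 1) = 1
Since 1 divides 8, solutions exist.

Step 2: Apply extended Euclidean algorithm to find gcd.
We find integers such that 2*x0 + 1*y0 = 1

Step 3: Scale the particular solution.
Multiply by 8/1 = 8:
m = 0, n = 8

Step 4: Verify.
2*(0) + 1*(8) = 8 = 8 ✓

m = 0, n = 8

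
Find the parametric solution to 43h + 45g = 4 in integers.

Step 1: Compute gcd(43, 45) = 1.
Since 1 divides 4, solutions exist.

Step 2: Find a particular solution using extended Euclidean algorithm.
We get h₀ = 88, g₀ = -84.
Check: 43*88 + 45*-84 = 4 = 4 ✓

Step 3: Write the general solution.
h = 88 + (45/1)t = 88 + 45t
g = -84 - (43/1)t = -84 - 43t
for any integer t.

h = 88 + 45t, g = -84 - 43t for integer t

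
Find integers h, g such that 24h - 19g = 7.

Step 1: Check solvability.
gcd(24, 19) = 1
Since 1 divides 7, solutions exist.

Step 2: Apply extended Euclidean algorithm to find gcd.
We find integers such that 24*x0 + 19*y0 = 1

Step 3: Scale the particular solution.
Multiply by 7/1 = 7:
h = 28, g = 35

Step 4: Verify.
24*(28) - 19*(35) = 7 = 7 ✓

h = 28, g = 35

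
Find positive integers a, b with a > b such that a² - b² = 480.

Factor: a² - b² = (a+b)(a-b) = 480.
We need two factors of 480 with the same parity.
Use a+b = 240 and a-b = 2 (product 240·2 = 480).
Adding: 2a = 242, so a = 121.
Subtracting: 2b = 238, so b = 119.
Check: 121² - 119² = 14641 - 14161 = 480 ✓

a = 121, b = 119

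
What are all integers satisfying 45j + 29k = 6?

Step 1: Compute gcd(45, 29) = 1.
Since 1 divides 6, solutions exist.

Step 2: Find a particular solution using extended Euclidean algorithm.
We get j₀ = -54, k₀ = 84.
Check: 45*-54 + 29*84 = 6 = 6 ✓

Step 3: Write the general solution.
j = -54 + (29/1)t = -54 + 29t
k = 84 - (45/1)t = 84 - 45t
for any integer t.

j = -54 + 29t, k = 84 - 45t for integer t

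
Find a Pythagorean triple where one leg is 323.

We need the other leg and hypotenuse such that 323² + x² = c².
Take x = 36, c = 325: 323² + 36² = 104329 + 1296 = 105625 = 325² ✓
Triple: (323, 36, 325)

(323, 36, 325)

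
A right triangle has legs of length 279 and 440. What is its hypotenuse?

c² = a² + b² = 279² + 440² = 77841 + 193600 = 271441
c = 521

521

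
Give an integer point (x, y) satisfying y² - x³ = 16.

Try small integer x values and check whether x³ + 16 is a perfect square.
x = 0: x³ + 16 = 0³ + 16 = 0 + 16 = 16
Is 16 a perfect square? 4² = 16 ✓
So (x, y) = (0, -4) is a solution.

x = 0, y = -4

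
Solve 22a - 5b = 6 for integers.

Step 1: Check solvability.
gcd(22, 5) = 1
Since 1 divides 6, solutions exist.

Step 2: Apply extended Euclidean algorithm to find gcd.
We find integers such that 22*x0 + 5*y0 = 1

Step 3: Scale the particular solution.
Multiply by 6/1 = 6:
a = -12, b = -54

Step 4: Verify.
22*(-12) - 5*(-54) = 6 = 6 ✓

a = -12, b = -54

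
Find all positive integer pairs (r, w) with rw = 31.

The positive divisors of 31 are: 1, 31.
Each divisor d gives the pair (d, 31/d):
(1, 31), (31, 1)

(1, 31), (31, 1)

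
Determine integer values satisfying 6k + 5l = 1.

Step 1: Check solvability.
gcd(6, 5) = 1
Since 1 divides 1, solutions exist.

Step 2: Apply extended Euclidean algorithm to find gcd.
We find integers such that 6*x0 + 5*y0 = 1

Step 3: Scale the particular solution.
Multiply by 1/1 = 1:
k = 1, l = -1

Step 4: Verify.
6*(1) + 5*(-1) = 1 = 1 ✓

k = 1, l = -1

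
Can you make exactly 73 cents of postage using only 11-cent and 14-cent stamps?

We need non-negative x, y with 11x + 14y = 73.
gcd(11, 14) = 1 divides 73, so integer solutions exist, but checking x = 0..6 shows none with y ≥ 0.
So 73 cannot be made with non-negative stamp counts.

No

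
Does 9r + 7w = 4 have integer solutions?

Step 1: Compute gcd(9, 7).
gcd(9, 7) = 1

Step 2: Check divisibility.
Does 1 divide 4? 4 = 1 x 4, so yes.

By the theorem on linear Diophantine equations, 9r + 7w = 4 has integer solutions if and only if gcd(9, 7) divides 4. Since 1 | 4, solutions exist.

Yes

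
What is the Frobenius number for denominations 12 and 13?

For two coprime denominations a and b, the Frobenius number (largest value not representable as a non-negative combination) is ab - a - b.
Here gcd(12, 13) = 1, so they are coprime.
F(12, 13) = 12·13 - 12 - 13 = 156 - 25 = 131

131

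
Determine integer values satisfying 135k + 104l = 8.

Step 1: Check solvability.
gcd(135, 104) = 1
Since 1 divides 8, solutions exist.

Step 2: Apply extended Euclidean algorithm to find gcd.
We find integers such that 135*x0 + 104*y0 = 1

Step 3: Scale the particular solution.
Multiply by 8/1 = 8:
k = 376, l = -488

Step 4: Verify.
135*(376) + 104*(-488) = 8 = 8 ✓

k = 376, l = -488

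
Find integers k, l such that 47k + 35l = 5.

Step 1: Check solvability.
gcd(47, 35) = 1
Since 1 divides 5, solutions exist.

Step 2: Apply extended Euclidean algorithm to find gcd.
We find integers such that 47*x0 + 35*y0 = 1

Step 3: Scale the particular solution.
Multiply by 5/1 = 5:
k = 15, l = -20

Step 4: Verify.
47*(15) + 35*(-20) = 5 = 5 ✓

k = 15, l = -20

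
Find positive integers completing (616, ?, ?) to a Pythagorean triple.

We need the other leg and hypotenuse such that 616² + x² = c².
Take x = 150, c = 634: 616² + 150² = 379456 + 22500 = 401956 = 634² ✓
Triple: (150, 616, 634)

(150, 616, 634)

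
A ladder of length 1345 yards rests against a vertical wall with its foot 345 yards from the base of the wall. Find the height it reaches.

The ladder, wall, and ground form a right triangle with hypotenuse 1345 and one leg 345.
By the Pythagorean theorem: h² = 1345² - 345² = 1809025 - 119025 = 1690000
h = √1690000 = 1300 yards

1300 yards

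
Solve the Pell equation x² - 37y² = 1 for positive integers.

We seek the smallest positive integers (x, y) with x² - 37y² = 1, i.e., x² = 37y² + 1.
Try successive y values:
y = 1: x² = 37·1² + 1 = 38, not a perfect square
y = 2: x² = 37·2² + 1 = 149, not a perfect square
y = 3: x² = 37·3² + 1 = 334, not a perfect square
... continuing the search (or via continued fractions) ...
y = 12: x² = 37·12² + 1 = 5329, x = 73 ✓

Verify: 73² - 37·12² = 5329 - 5328 = 1 ✓

x = 73, y = 12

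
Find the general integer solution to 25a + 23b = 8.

Step 1: Compute gcd(25, 23) = 1.
Since 1 divides 8, solutions exist.

Step 2: Find a particular solution using extended Euclidean algorithm.
We get a₀ = -88, b₀ = 96.
Check: 25*-88 + 23*96 = 8 = 8 ✓

Step 3: Write the general solution.
a = -88 + (23/1)t = -88 + 23t
b = 96 - (25/1)t = 96 - 25t
for any integer t.

a = -88 + 23t, b = 96 - 25t for integer t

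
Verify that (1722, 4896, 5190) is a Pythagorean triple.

Compute a² + b² = 1722² + 4896² = 2965284 + 23970816 = 26936100
Compute c² = 5190² = 26936100
Since 26936100 = 26936100, confirmed.

Yes, it is a Pythagorean triple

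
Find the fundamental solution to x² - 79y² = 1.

We seek the smallest positive integers (x, y) with x² - 79y² = 1, i.e., x² = 79y² + 1.
Try successive y values:
y = 1: x² = 79·1² + 1 = 80, not a perfect square
y = 2: x² = 79·2² + 1 = 317, not a perfect square
y = 3: x² = 79·3² + 1 = 712, not a perfect square
... continuing the search (or via continued fractions) ...
y = 9: x² = 79·9² + 1 = 6400, x = 80 ✓

Verify: 80² - 79·9² = 6400 - 6399 = 1 ✓

x = 80, y = 9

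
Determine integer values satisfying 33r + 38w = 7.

Step 1: Check solvability.
gcd(33, 38) = 1
Since 1 divides 7, solutions exist.

Step 2: Apply extended Euclidean algorithm to find gcd.
We find integers such that 33*x0 + 38*y0 = 1

Step 3: Scale the particular solution.
Multiply by 7/1 = 7:
r = 105, w = -91

Step 4: Verify.
33*(105) + 38*(-91) = 7 = 7 ✓

r = 105, w = -91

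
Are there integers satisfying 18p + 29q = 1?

Step 1: Compute gcd(18, 29).
gcd(18, 29) = 1

Step 2: Check divisibility.
Does 1 divide 1? 1 = 1 x 1, so yes.

By the theorem on linear Diophantine equations, 18p + 29q = 1 has integer solutions if and only if gcd(18, 29) divides 1. Since 1 | 1, solutions exist.

Yes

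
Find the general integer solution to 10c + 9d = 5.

Step 1: Compute gcd(10, 9) = 1.
Since 1 divides 5, solutions exist.

Step 2: Find a particular solution using extended Euclidean algorithm.
We get c₀ = 5, d₀ = -5.
Check: 10*5 + 9*-5 = 5 = 5 ✓

Step 3: Write the general solution.
c = 5 + (9/1)t = 5 + 9t
d = -5 - (10/1)t = -5 - 10t
for any integer t.

c = 5 + 9t, d = -5 - 10t for integer t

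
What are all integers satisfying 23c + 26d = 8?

Step 1: Compute gcd(23, 26) = 1.
Since 1 divides 8, solutions exist.

Step 2: Find a particular solution using extended Euclidean algorithm.
We get c₀ = -72, d₀ = 64.
Check: 23*-72 + 26*64 = 8 = 8 ✓

Step 3: Write the general solution.
c = -72 + (26/1)t = -72 + 26t
d = 64 - (23/1)t = 64 - 23t
for any integer t.

c = -72 + 26t, d = 64 - 23t for integer t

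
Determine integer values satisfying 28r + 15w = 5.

Step 1: Check solvability.
gcd(28, 15) = 1
Since 1 divides 5, solutions exist.

Step 2: Apply extended Euclidean algorithm to find gcd.
We find integers such that 28*x0 + 15*y0 = 1

Step 3: Scale the particular solution.
Multiply by 5/1 = 5:
r = 35, w = -65

Step 4: Verify.
28*(35) + 15*(-65) = 5 = 5 ✓

r = 35, w = -65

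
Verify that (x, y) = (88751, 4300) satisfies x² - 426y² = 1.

Compute x² = 88751² = 7876740001
Compute 426y² = 426·4300² = 426·18490000 = 7876740000
x² - 426y² = 7876740001 - 7876740000 = 1
Since this equals 1, (88751, 4300) is a solution.

Yes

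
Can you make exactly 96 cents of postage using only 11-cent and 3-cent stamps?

We need non-negative x, y with 11x + 3y = 96.
gcd(11, 3) = 1 divides 96, so integer solutions exist.
Search for a non-negative one: x = 0 gives 3y = 96 - 0 = 96, so y = 32.
Check: 11·0 + 3·32 = 96 ✓

Yes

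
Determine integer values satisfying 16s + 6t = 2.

Step 1: Check solvability.
gcd(16, 6) = 2
Since 2 divides 2, solutions exist.

Step 2: Apply extended Euclidean algorithm to find gcd.
We find integers such that 16*x0 + 6*y0 = 2

Step 3: Scale the particular solution.
Multiply by 2/2 = 1:
s = -1, t = 3

Step 4: Verify.
16*(-1) + 6*(3) = 2 = 2 ✓

s = -1, t = 3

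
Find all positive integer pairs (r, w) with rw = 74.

The positive divisors of 74 are: 1, 2, 37, 74.
Each divisor d gives the pair (d, 74/d):
(1, 74), (2, 37), (37, 2), (74, 1)

(1, 74), (2, 37), (37, 2), (74, 1)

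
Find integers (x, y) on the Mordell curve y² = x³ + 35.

Try small integer x values and check whether x³ + 35 is a perfect square.
x = 1: x³ + 35 = 1³ + 35 = 1 + 35 = 36
Is 36 a perfect square? 6² = 36 ✓
So (x, y) = (1, 6) is a solution.

x = 1, y = 6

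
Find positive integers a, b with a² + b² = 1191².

We need a² + b² = 1191² = 1418481.
Trying: 975² + 684² = 950625 + 467856 = 1418481 ✓

(975, 684, 1191)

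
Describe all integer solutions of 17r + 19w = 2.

Step 1: Compute gcd(17, 19) = 1.
Since 1 divides 2, solutions exist.

Step 2: Find a particular solution using extended Euclidean algorithm.
We get r₀ = 18, w₀ = -16.
Check: 17*18 + 19*-16 = 2 = 2 ✓

Step 3: Write the general solution.
r = 18 + (19/1)t = 18 + 19t
w = -16 - (17/1)t = -16 - 17t
for any integer t.

r = 18 + 19t, w = -16 - 17t for integer t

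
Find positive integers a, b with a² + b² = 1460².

We need a² + b² = 1460² = 2131600.
Trying: 108² + 1456² = 11664 + 2119936 = 2131600 ✓

(108, 1456, 1460)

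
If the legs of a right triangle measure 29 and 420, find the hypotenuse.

c² = a² + b² = 29² + 420² = 841 + 176400 = 177241
c = 421

421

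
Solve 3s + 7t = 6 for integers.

Step 1: Check solvability.
gcd(3, 7) = 1
Since 1 divides 6, solutions exist.

Step 2: Apply extended Euclidean algorithm to find gcd.
We find integers such that 3*x0 + 7*y0 = 1

Step 3: Scale the particular solution.
Multiply by 6/1 = 6:
s = -12, t = 6

Step 4: Verify.
3*(-12) + 7*(6) = 6 = 6 ✓

s = -12, t = 6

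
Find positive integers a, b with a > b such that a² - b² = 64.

Factor: a² - b² = (a+b)(a-b) = 64.
We need two factors of 64 with the same parity.
Use a+b = 32 and a-b = 2 (product 32·2 = 64).
Adding: 2a = 34, so a = 17.
Subtracting: 2b = 30, so b = 15.
Check: 17² - 15² = 289 - 225 = 64 ✓

a = 17, b = 15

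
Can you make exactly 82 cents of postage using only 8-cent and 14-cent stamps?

We need non-negative x, y with 8x + 14y = 82.
gcd(8, 14) = 2 divides 82, so integer solutions exist.
Search for a non-negative one: x = 5 gives 14y = 82 - 40 = 42, so y = 3.
Check: 8·5 + 14·3 = 82 ✓

Yes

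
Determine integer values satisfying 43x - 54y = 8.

Step 1: Check solvability.
gcd(43, 54) = 1
Since 1 divides 8, solutions exist.

Step 2: Apply extended Euclidean algorithm to find gcd.
We find integers such that 43*x0 + 54*y0 = 1

Step 3: Scale the particular solution.
Multiply by 8/1 = 8:
x = -40, y = -32

Step 4: Verify.
43*(-40) - 54*(-32) = 8 = 8 ✓

x = -40, y = -32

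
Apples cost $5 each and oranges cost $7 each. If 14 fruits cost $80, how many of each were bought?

Let a = apples, o = oranges.
a + o = 14
5a + 7o = 80
Substitute o = 14 - a:
5a + 7(14 - a) = 80
(5 - 7)a = 80 - 98
-2a = -18
a = 9, o = 14 - 9 = 5

Apples: 9, Oranges: 5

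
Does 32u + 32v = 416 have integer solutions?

Step 1: Compute gcd(32, 32).
gcd(32, 32) = 32

Step 2: Check divisibility.
Does 32 divide 416? 416 = 32 x 13, so yes.

By the theorem on linear Diophantine equations, 32u + 32v = 416 has integer solutions if and only if gcd(32, 32) divides 416. Since 32 | 416, solutions exist.

Yes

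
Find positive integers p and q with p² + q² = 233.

We need to find integers p, q > 0 such that p² + q² = 233.
Trying p = 8: q² = 233 - 8² = 233 - 64 = 169
q = 13
Check: 8² + 13² = 64 + 169 = 233 ✓

233 = 8² + 13²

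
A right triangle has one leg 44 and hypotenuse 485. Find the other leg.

a² = c² - b² = 235225 - 1936 = 233289
a = 483

483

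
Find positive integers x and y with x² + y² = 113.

We need to find integers x, y > 0 such that x² + y² = 113.
Trying x = 7: y² = 113 - 7² = 113 - 49 = 64
y = 8
Check: 7² + 8² = 49 + 64 = 113 ✓

113 = 7² + 8²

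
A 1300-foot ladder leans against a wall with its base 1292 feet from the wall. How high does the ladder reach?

The ladder, wall, and ground form a right triangle with hypotenuse 1300 and one leg 1292.
By the Pythagorean theorem: h² = 1300² - 1292² = 1690000 - 1669264 = 20736
h = √20736 = 144 feet

144 feet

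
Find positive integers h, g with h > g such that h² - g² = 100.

Factor: h² - g² = (h+g)(h-g) = 100.
We need two factors of 100 with the same parity.
Use h+g = 50 and h-g = 2 (product 50·2 = 100).
Adding: 2h = 52, so h = 26.
Subtracting: 2g = 48, so g = 24.
Check: 26² - 24² = 676 - 576 = 100 ✓

h = 26, g = 24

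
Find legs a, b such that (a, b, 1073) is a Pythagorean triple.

We need a² + b² = 1073² = 1151329.
Trying: 495² + 952² = 245025 + 906304 = 1151329 ✓

(495, 952, 1073)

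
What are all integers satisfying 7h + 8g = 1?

Step 1: Compute gcd(7, 8) = 1.
Since 1 divides 1, solutions exist.

Step 2: Find a particular solution using extended Euclidean algorithm.
We get h₀ = -1, g₀ = 1.
Check: 7*-1 + 8*1 = 1 = 1 ✓

Step 3: Write the general solution.
h = -1 + (8/1)t = -1 + 8t
g = 1 - (7/1)t = 1 - 7t
for any integer t.

h = -1 + 8t, g = 1 - 7t for integer t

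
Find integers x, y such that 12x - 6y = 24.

Step 1: Check solvability.
gcd(12, 6) = 6
Since 6 divides 24, solutions exist.

Step 2: Apply extended Euclidean algorithm to find gcd.
We find integers such that 12*x0 + 6*y0 = 6

Step 3: Scale the particular solution.
Multiply by 24/6 = 4:
x = 0, y = -4

Step 4: Verify.
12*(0) - 6*(-4) = 24 = 24 ✓

x = 0, y = -4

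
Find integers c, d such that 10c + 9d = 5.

Step 1: Check solvability.
gcd(10, 9) = 1
Since 1 divides 5, solutions exist.

Step 2: Apply extended Euclidean algorithm to find gcd.
We find integers such that 10*x0 + 9*y0 = 1

Step 3: Scale the particular solution.
Multiply by 5/1 = 5:
c = 5, d = -5

Step 4: Verify.
10*(5) + 9*(-5) = 5 = 5 ✓

c = 5, d = -5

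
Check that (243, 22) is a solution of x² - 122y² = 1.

Compute x² = 243² = 59049
Compute 122y² = 122·22² = 122·484 = 59048
x² - 122y² = 59049 - 59048 = 1
Since this equals 1, (243, 22) is a solution.

Yes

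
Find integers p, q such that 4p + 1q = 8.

Step 1: Check solvability.
gcd(4, 1) = 1
Since 1 divides 8, solutions exist.

Step 2: Apply extended Euclidean algorithm to find gcd.
We find integers such that 4*x0 + 1*y0 = 1

Step 3: Scale the particular solution.
Multiply by 8/1 = 8:
p = 0, q = 8

Step 4: Verify.
4*(0) + 1*(8) = 8 = 8 ✓

p = 0, q = 8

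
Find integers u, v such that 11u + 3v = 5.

Step 1: Check solvability.
gcd(11, 3) = 1
Since 1 divides 5, solutions exist.

Step 2: Apply extended Euclidean algorithm to find gcd.
We find integers such that 11*x0 + 3*y0 = 1

Step 3: Scale the particular solution.
Multiply by 5/1 = 5:
u = -5, v = 20

Step 4: Verify.
11*(-5) + 3*(20) = 5 = 5 ✓

u = -5, v = 20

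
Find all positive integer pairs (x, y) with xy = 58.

The positive divisors of 58 are: 1, 2, 29, 58.
Each divisor d gives the pair (d, 58/d):
(1, 58), (2, 29), (29, 2), (58, 1)

(1, 58), (2, 29), (29, 2), (58, 1)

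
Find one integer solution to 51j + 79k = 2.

Step 1: Check solvability.
gcd(51, 79) = 1
Since 1 divides 2, solutions exist.

Step 2: Apply extended Euclidean algorithm to find gcd.
We find integers such that 51*x0 + 79*y0 = 1

Step 3: Scale the particular solution.
Multiply by 2/1 = 2:
j = 62, k = -40

Step 4: Verify.
51*(62) + 79*(-40) = 2 = 2 ✓

j = 62, k = -40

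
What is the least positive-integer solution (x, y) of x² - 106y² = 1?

We seek the smallest positive integers (x, y) with x² - 106y² = 1, i.e., x² = 106y² + 1.
Try successive y values:
y = 1: x² = 106·1² + 1 = 107, not a perfect square
y = 2: x² = 106·2² + 1 = 425, not a perfect square
y = 3: x² = 106·3² + 1 = 955, not a perfect square
... continuing the search (or via continued fractions) ...
y = 3115890: x² = 106·3115890² + 1 = 1029129672162601, x = 32080051 ✓

Verify: 32080051² - 106·3115890² = 1029129672162601 - 1029129672162600 = 1 ✓

x = 32080051, y = 3115890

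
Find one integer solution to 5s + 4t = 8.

Step 1: Check solvability.
gcd(5, 4) = 1
Since 1 divides 8, solutions exist.

Step 2: Apply extended Euclidean algorithm to find gcd.
We find integers such that 5*x0 + 4*y0 = 1

Step 3: Scale the particular solution.
Multiply by 8/1 = 8:
s = 8, t = -8

Step 4: Verify.
5*(8) + 4*(-8) = 8 = 8 ✓

s = 8, t = -8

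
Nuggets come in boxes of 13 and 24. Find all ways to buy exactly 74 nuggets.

We need non-negative integers (x, y) with 13x + 24y = 74.
For each x in 0..5, check if 74 - 13x is a non-negative multiple of 24.
x = 2: 24y = 48, y = 2 ✓

(2 boxes of 13, 2 boxes of 24)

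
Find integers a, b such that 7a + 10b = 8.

Step 1: Check solvability.
gcd(7, 10) = 1
Since 1 divides 8, solutions exist.

Step 2: Apply extended Euclidean algorithm to find gcd.
We find integers such that 7*x0 + 10*y0 = 1

Step 3: Scale the particular solution.
Multiply by 8/1 = 8:
a = 24, b = -16

Step 4: Verify.
7*(24) + 10*(-16) = 8 = 8 ✓

a = 24, b = -16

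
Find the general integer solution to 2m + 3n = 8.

Step 1: Compute gcd(2, 3) = 1.
Since 1 divides 8, solutions exist.

Step 2: Find a particular solution using extended Euclidean algorithm.
We get m₀ = -8, n₀ = 8.
Check: 2*-8 + 3*8 = 8 = 8 ✓

Step 3: Write the general solution.
m = -8 + (3/1)t = -8 + 3t
n = 8 - (2/1)t = 8 - 2t
for any integer t.

m = -8 + 3t, n = 8 - 2t for integer t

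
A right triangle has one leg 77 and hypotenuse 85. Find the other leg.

b² = c² - a² = 7225 - 5929 = 1296
b = 36

36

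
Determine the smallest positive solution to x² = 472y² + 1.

We seek the smallest positive integers (x, y) with x² - 472y² = 1, i.e., x² = 472y² + 1.
Try successive y values:
y = 1: x² = 472·1² + 1 = 473, not a perfect square
y = 2: x² = 472·2² + 1 = 1889, not a perfect square
y = 3: x² = 472·3² + 1 = 4249, not a perfect square
... continuing the search (or via continued fractions) ...
y = 14127: x² = 472·14127² + 1 = 94198044889, x = 306917 ✓

Verify: 306917² - 472·14127² = 94198044889 - 94198044888 = 1 ✓

x = 306917, y = 14127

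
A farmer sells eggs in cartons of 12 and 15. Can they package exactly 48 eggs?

We need non-negative a, b with 12a + 15b = 48.
gcd(12, 15) = 3 divides 48.
Try a = 4: 15b = 48 - 48 = 0, so b = 0.
One way: 4 cartons of 12 and 0 cartons of 15.

Yes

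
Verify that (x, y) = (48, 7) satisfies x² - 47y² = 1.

Compute x² = 48² = 2304
Compute 47y² = 47·7² = 47·49 = 2303
x² - 47y² = 2304 - 2303 = 1
Since this equals 1, (48, 7) is a solution.

Yes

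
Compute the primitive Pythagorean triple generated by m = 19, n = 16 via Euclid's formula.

a = m² - n² = 361 - 256 = 105
b = 2mn = 2·19·16 = 608
c = m² + n² = 361 + 256 = 617
Verify: 105² + 608² = 11025 + 369664 = 380689 = 617² ✓

(105, 608, 617)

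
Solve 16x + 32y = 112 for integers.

Step 1: Check solvability.
gcd(16, 32) = 16
Since 16 divides 112, solutions exist.

Step 2: Apply extended Euclidean algorithm to find gcd.
We find integers such that 16*x0 + 32*y0 = 16

Step 3: Scale the particular solution.
Multiply by 112/16 = 7:
x = 7, y = 0

Step 4: Verify.
16*(7) + 32*(0) = 112 = 112 ✓

x = 7, y = 0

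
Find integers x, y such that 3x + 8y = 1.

Step 1: Check solvability.
gcd(3, 8) = 1
Since 1 divides 1, solutions exist.

Step 2: Apply extended Euclidean algorithm to find gcd.
We find integers such that 3*x0 + 8*y0 = 1

Step 3: Scale the particular solution.
Multiply by 1/1 = 1:
x = 3, y = -1

Step 4: Verify.
3*(3) + 8*(-1) = 1 = 1 ✓

x = 3, y = -1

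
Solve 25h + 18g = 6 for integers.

Step 1: Check solvability.
gcd(25, 18) = 1
Since 1 divides 6, solutions exist.

Step 2: Apply extended Euclidean algorithm to find gcd.
We find integers such that 25*x0 + 18*y0 = 1

Step 3: Scale the particular solution.
Multiply by 6/1 = 6:
h = -30, g = 42

Step 4: Verify.
25*(-30) + 18*(42) = 6 = 6 ✓

h = -30, g = 42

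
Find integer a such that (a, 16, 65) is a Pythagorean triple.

a² = c² - b² = 65² - 16² = 4225 - 256 = 3969
a = sqrt(3969) = 63

63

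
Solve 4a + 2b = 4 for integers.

Step 1: Check solvability.
gcd(4, 2) = 2
Since 2 divides 4, solutions exist.

Step 2: Apply extended Euclidean algorithm to find gcd.
We find integers such that 4*x0 + 2*y0 = 2

Step 3: Scale the particular solution.
Multiply by 4/2 = 2:
a = 0, b = 2

Step 4: Verify.
4*(0) + 2*(2) = 4 = 4 ✓

a = 0, b = 2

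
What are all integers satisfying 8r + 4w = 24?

Step 1: Compute gcd(8, 4) = 4.
Since 4 divides 24, solutions exist.

Step 2: Find a particular solution using extended Euclidean algorithm.
We get r₀ = 0, w₀ = 6.
Check: 8*0 + 4*6 = 24 = 24 ✓

Step 3: Write the general solution.
r = 0 + (4/4)t = 0 + 1t
w = 6 - (8/4)t = 6 - 2t
for any integer t.

r = 0 + 1t, w = 6 - 2t for integer t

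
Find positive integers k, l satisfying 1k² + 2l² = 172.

Try small values of k and check whether (172 - 1k²)/2 is a perfect square.
k = 10: 1·10² = 100, so 2l² = 172 - 100 = 72, giving l² = 36, l = 6.
Check: 1·10² + 2·6² = 100 + 72 = 172 ✓

k = 10, l = 6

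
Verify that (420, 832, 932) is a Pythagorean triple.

Compute a² + b² = 420² + 832² = 176400 + 692224 = 868624
Compute c² = 932² = 868624
Since 868624 = 868624, confirmed.

Yes, it is a Pythagorean triple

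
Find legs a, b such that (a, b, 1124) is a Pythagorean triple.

We need a² + b² = 1124² = 1263376.
Trying: 924² + 640² = 853776 + 409600 = 1263376 ✓

(924, 640, 1124)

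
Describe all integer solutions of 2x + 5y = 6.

Step 1: Compute gcd(2, 5) = 1.
Since 1 divides 6, solutions exist.

Step 2: Find a particular solution using extended Euclidean algorithm.
We get x₀ = -12, y₀ = 6.
Check: 2*-12 + 5*6 = 6 = 6 ✓

Step 3: Write the general solution.
x = -12 + (5/1)t = -12 + 5t
y = 6 - (2/1)t = 6 - 2t
for any integer t.

x = -12 + 5t, y = 6 - 2t for integer t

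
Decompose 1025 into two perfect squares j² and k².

We need to find integers j, k > 0 such that j² + k² = 1025.
Trying j = 1: k² = 1025 - 1² = 1025 - 1 = 1024
k = 32
Check: 1² + 32² = 1 + 1024 = 1025 ✓

1025 = 1² + 32²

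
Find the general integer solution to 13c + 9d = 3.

Step 1: Compute gcd(13, 9) = 1.
Since 1 divides 3, solutions exist.

Step 2: Find a particular solution using extended Euclidean algorithm.
We get c₀ = -6, d₀ = 9.
Check: 13*-6 + 9*9 = 3 = 3 ✓

Step 3: Write the general solution.
c = -6 + (9/1)t = -6 + 9t
d = 9 - (13/1)t = 9 - 13t
for any integer t.

c = -6 + 9t, d = 9 - 13t for integer t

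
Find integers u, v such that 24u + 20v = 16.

Step 1: Check solvability.
gcd(24, 20) = 4
Since 4 divides 16, solutions exist.

Step 2: Apply extended Euclidean algorithm to find gcd.
We find integers such that 24*x0 + 20*y0 = 4

Step 3: Scale the particular solution.
Multiply by 16/4 = 4:
u = 4, v = -4

Step 4: Verify.
24*(4) + 20*(-4) = 16 = 16 ✓

u = 4, v = -4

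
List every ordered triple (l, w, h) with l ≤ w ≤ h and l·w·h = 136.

Iterate l from 1 to ⌊136^(1/3)⌋. For each l dividing 136, iterate w ≥ l with w dividing 136/l, and set h = 136/(l·w).
Triples found (6): (1×1×136), (1×2×68), (1×4×34), (1×8×17), (2×2×34), (2×4×17)

(1×1×136), (1×2×68), (1×4×34), (1×8×17), (2×2×34), (2×4×17)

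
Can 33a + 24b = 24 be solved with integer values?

Step 1: Compute gcd(33, 24).
gcd(33, 24) = 3

Step 2: Check divisibility.
Does 3 divide 24? 24 = 3 x 8, so yes.

By the theorem on linear Diophantine equations, 33a + 24b = 24 has integer solutions if and only if gcd(33, 24) divides 24. Since 3 | 24, solutions exist.

Yes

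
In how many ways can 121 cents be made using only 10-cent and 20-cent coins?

We need non-negative integers (x, y) with 10x + 20y = 121.
For each x from 0 to 12, check if (121 - 10x) is a non-negative multiple of 20.
Solutions (x, y): none
Count: 0

0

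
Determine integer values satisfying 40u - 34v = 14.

Step 1: Check solvability.
gcd(40, 34) = 2
Since 2 divides 14, solutions exist.

Step 2: Apply extended Euclidean algorithm to find gcd.
We find integers such that 40*x0 + 34*y0 = 2

Step 3: Scale the particular solution.
Multiply by 14/2 = 7:
u = 42, v = 49

Step 4: Verify.
40*(42) - 34*(49) = 14 = 14 ✓

u = 42, v = 49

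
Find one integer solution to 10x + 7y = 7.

Step 1: Check solvability.
gcd(10, 7) = 1
Since 1 divides 7, solutions exist.

Step 2: Apply extended Euclidean algorithm to find gcd.
We find integers such that 10*x0 + 7*y0 = 1

Step 3: Scale the particular solution.
Multiply by 7/1 = 7:
x = -14, y = 21

Step 4: Verify.
10*(-14) + 7*(21) = 7 = 7 ✓

x = -14, y = 21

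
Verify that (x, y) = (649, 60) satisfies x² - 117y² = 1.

Compute x² = 649² = 421201
Compute 117y² = 117·60² = 117·3600 = 421200
x² - 117y² = 421201 - 421200 = 1
Since this equals 1, (649, 60) is a solution.

Yes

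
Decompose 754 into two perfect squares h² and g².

We need to find integers h, g > 0 such that h² + g² = 754.
Trying h = 5: g² = 754 - 5² = 754 - 25 = 729
g = 27
Check: 5² + 27² = 25 + 729 = 754 ✓

754 = 5² + 27²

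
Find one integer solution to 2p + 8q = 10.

Step 1: Check solvability.
gcd(2, 8) = 2
Since 2 divides 10, solutions exist.

Step 2: Apply extended Euclidean algorithm to find gcd.
We find integers such that 2*x0 + 8*y0 = 2

Step 3: Scale the particular solution.
Multiply by 10/2 = 5:
p = 5, q = 0

Step 4: Verify.
2*(5) + 8*(0) = 10 = 10 ✓

p = 5, q = 0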